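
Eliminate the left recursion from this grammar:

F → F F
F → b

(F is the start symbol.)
F → b F'
F' → F F'
F' → ε

F is directly left-recursive. The standard transformation for
  A → A α₁ | ... | A α_m | β₁ | ... | β_n
is
  A  → β₁ A' | ... | β_n A'
  A' → α₁ A' | ... | α_m A' | ε

F → b becomes F → b F'
F → F F becomes F' → F F'
Add F' → ε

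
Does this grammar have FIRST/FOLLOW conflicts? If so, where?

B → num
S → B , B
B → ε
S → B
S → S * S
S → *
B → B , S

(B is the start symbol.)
Yes. B → B ',' S with FOLLOW(B) on { ',' }; S → B ',' B with FOLLOW(S) on { ',' }; S → S '*' S with FOLLOW(S) on { '*', ',' }; S → '*' with FOLLOW(S) on { '*' }

Nullable non-terminals: B, S.
FIRST sets used below: FIRST(B) = { ',', 'num', ε }, FIRST(S) = { '*', ',', 'num', ε }

B: nullable alternative(s) B → ε; FOLLOW(B) = { $, '*', ',' }
  B → num: FIRST \ {ε} = { 'num' } — disjoint from FOLLOW(B)
  B → ε: FIRST \ {ε} = { } — this is the only nullable alternative, skip
  B → B , S: FIRST \ {ε} = { ',', 'num' } — overlaps FOLLOW(B) on { ',' }: CONFLICT

S: nullable alternative(s) S → B; FOLLOW(S) = { $, '*', ',' }
  S → B , B: FIRST \ {ε} = { ',', 'num' } — overlaps FOLLOW(S) on { ',' }: CONFLICT
  S → B: FIRST \ {ε} = { ',', 'num' } — this is the only nullable alternative, skip
  S → S * S: FIRST \ {ε} = { '*', ',', 'num' } — overlaps FOLLOW(S) on { '*', ',' }: CONFLICT
  S → *: FIRST \ {ε} = { '*' } — overlaps FOLLOW(S) on { '*' }: CONFLICT

So the grammar has 4 FIRST/FOLLOW conflicts (marked CONFLICT above).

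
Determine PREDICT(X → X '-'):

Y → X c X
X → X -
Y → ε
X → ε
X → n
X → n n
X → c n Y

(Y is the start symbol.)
{ '-', 'c', 'n' }

PREDICT(X → X '-') = (FIRST(RHS) \ {ε}) ∪ (FOLLOW(X) if ε ∈ FIRST(RHS), i.e. RHS ⇒* ε)
FIRST(X) = { '-', 'c', 'n', ε }
FIRST(X '-') = { '-', 'c', 'n' }
ε ∉ FIRST(X '-'), so FOLLOW(X) is not added.
PREDICT(X → X '-') = { '-', 'c', 'n' }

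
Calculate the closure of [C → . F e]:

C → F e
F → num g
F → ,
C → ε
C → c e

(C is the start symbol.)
{ [C → . F e], [F → . ,], [F → . num g] }

To compute CLOSURE, for each item [A → α.Bβ] where B is a non-terminal, add [B → .γ] for all productions B → γ; repeat for the newly added items until nothing changes.

Start with: [C → . F e]
  [C → . F e] has the dot before F: add [F → . num g], [F → . ,]
No further items can be added.

CLOSURE = { [C → . F e], [F → . ,], [F → . num g] }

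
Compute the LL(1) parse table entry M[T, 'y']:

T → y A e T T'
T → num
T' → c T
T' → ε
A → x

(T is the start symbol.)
T → y A e T T'

To find M[T, 'y'], we find productions for T where 'y' is in the predict set (PREDICT(N → α) = (FIRST(α) \ {ε}) ∪ (FOLLOW(N) if α ⇒* ε)).

T → y A e T T': PREDICT = { 'y' }
  'y' is in predict set, so this production goes in M[T, 'y']
T → num: PREDICT = { 'num' }

M[T, 'y'] = T → y A e T T'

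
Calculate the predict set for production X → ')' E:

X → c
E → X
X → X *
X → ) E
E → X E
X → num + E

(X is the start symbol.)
PREDICT(X → ')' E) = (FIRST(RHS) \ {ε}) ∪ (FOLLOW(X) if ε ∈ FIRST(RHS), i.e. RHS ⇒* ε)
FIRST(')' E) = { ')' }
ε ∉ FIRST(')' E), so FOLLOW(X) is not added.
PREDICT(X → ')' E) = { ')' }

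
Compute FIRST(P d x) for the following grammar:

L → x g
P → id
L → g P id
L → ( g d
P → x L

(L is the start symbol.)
{ 'id', 'x' }

FIRST sets of the non-terminals involved (from the grammar, by fixed-point iteration):
  FIRST(P) = { 'id', 'x' }

To compute FIRST(P d x), process the symbols left to right:
Symbol P is a non-terminal. Add FIRST(P) \ {ε} = { 'id', 'x' }
P is not nullable (ε ∉ FIRST(P)), so stop here.
FIRST(P d x) = { 'id', 'x' }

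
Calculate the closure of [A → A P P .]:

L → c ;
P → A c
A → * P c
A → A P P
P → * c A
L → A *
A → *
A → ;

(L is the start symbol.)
Start with: [A → A P P .]
The dot is at the end, so nothing is added.

CLOSURE = { [A → A P P .] }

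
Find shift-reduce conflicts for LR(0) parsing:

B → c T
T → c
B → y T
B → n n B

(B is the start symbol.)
A shift-reduce conflict occurs when an LR(0) state has both:
  - a complete (reduce) item [A → α .] (dot at the end), and
  - a shift item [B → β . c γ] (dot before a terminal).

Augment with B' → B and build the canonical LR(0) collection (I0 = CLOSURE({[B' → . B]}), then GOTO on every symbol after a dot until no new states appear). It has 10 states:
  I0: { [B → . c T], [B → . n n B], [B → . y T], [B' → . B] }  — shift
  I1: { [B' → B .] }  — accept
  I2: { [B → c . T], [T → . c] }  — shift
  I3: { [B → n . n B] }  — shift
  I4: { [B → y . T], [T → . c] }  — shift
  I5: { [B → y T .] }  — reduce
  I6: { [T → c .] }  — reduce
  I7: { [B → . c T], [B → . n n B], [B → . y T], [B → n n . B] }  — shift
  I8: { [B → n n B .] }  — reduce
  I9: { [B → c T .] }  — reduce

No state contains both a complete item and a shift item.

Answer: No shift-reduce conflicts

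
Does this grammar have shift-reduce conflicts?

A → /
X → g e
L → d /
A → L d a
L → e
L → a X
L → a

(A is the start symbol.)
Yes — I4: [L → a .] vs [X → . g e]

Augment with A' → A and build the canonical LR(0) collection (I0 = CLOSURE({[A' → . A]}), then GOTO on every symbol after a dot until no new states appear). It has 13 states:
  I0: { [A → . /], [A → . L d a], [A' → . A], [L → . a X], [L → . a], [L → . d /], [L → . e] }  — shift
  I1: { [A → / .] }  — reduce
  I2: { [A' → A .] }  — accept
  I3: { [A → L . d a] }  — shift
  I4: { [L → a . X], [L → a .], [X → . g e] }  — shift, reduce
  I5: { [L → d . /] }  — shift
  I6: { [L → e .] }  — reduce
  I7: { [L → d / .] }  — reduce
  I8: { [L → a X .] }  — reduce
  I9: { [X → g . e] }  — shift
  I10: { [X → g e .] }  — reduce
  I11: { [A → L d . a] }  — shift
  I12: { [A → L d a .] }  — reduce

I4 contains reduce item [L → a .] and shift item [X → . g e] — shift-reduce conflict.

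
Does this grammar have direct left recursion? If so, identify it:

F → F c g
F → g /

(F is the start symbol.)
F → F c g: LEFT RECURSIVE (starts with F)
F → g /: starts with g

The grammar has direct left recursion on: F.

Answer: Yes, F is left-recursive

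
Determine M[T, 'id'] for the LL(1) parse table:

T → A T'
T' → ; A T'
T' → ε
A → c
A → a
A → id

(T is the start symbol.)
T → A T'

To find M[T, 'id'], we find productions for T where 'id' is in the predict set (PREDICT(N → α) = (FIRST(α) \ {ε}) ∪ (FOLLOW(N) if α ⇒* ε)).

Relevant sets:
  FIRST(A) = { 'a', 'c', 'id' }

T → A T': PREDICT = { 'a', 'c', 'id' }
  'id' is in predict set, so this production goes in M[T, 'id']

M[T, 'id'] = T → A T'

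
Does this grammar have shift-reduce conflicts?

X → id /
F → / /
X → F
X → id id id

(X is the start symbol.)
No shift-reduce conflicts

A shift-reduce conflict occurs when an LR(0) state has both:
  - a complete (reduce) item [A → α .] (dot at the end), and
  - a shift item [B → β . c γ] (dot before a terminal).

Augment with X' → X and build the canonical LR(0) collection (I0 = CLOSURE({[X' → . X]}), then GOTO on every symbol after a dot until no new states appear). It has 9 states:
  I0: { [F → . / /], [X → . F], [X → . id /], [X → . id id id], [X' → . X] }  — shift
  I1: { [F → / . /] }  — shift
  I2: { [X → F .] }  — reduce
  I3: { [X' → X .] }  — accept
  I4: { [X → id . /], [X → id . id id] }  — shift
  I5: { [X → id / .] }  — reduce
  I6: { [X → id id . id] }  — shift
  I7: { [X → id id id .] }  — reduce
  I8: { [F → / / .] }  — reduce

No state contains both a complete item and a shift item.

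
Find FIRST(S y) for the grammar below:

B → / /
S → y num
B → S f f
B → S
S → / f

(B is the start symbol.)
FIRST sets of the non-terminals involved (from the grammar, by fixed-point iteration):
  FIRST(S) = { '/', 'y' }

To compute FIRST(S y), process the symbols left to right:
Symbol S is a non-terminal. Add FIRST(S) \ {ε} = { '/', 'y' }
S is not nullable (ε ∉ FIRST(S)), so stop here.
FIRST(S y) = { '/', 'y' }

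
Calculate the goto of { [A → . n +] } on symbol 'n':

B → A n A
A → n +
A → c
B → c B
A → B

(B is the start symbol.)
{ [A → n . +] }

GOTO(I, 'n') = CLOSURE({ [A → αX.β] : [A → α.Xβ] ∈ I, X = 'n' })

Items with dot before 'n', with the dot advanced:
  [A → . n +] → [A → n . +]
Closure adds nothing (no advanced item has the dot before a non-terminal).

GOTO = { [A → n . +] }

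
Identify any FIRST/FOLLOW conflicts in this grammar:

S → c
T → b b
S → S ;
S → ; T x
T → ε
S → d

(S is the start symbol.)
A FIRST/FOLLOW conflict occurs when a non-terminal N has a nullable alternative N → β (β ⇒* ε) and another alternative N → α with FIRST(α) ∩ FOLLOW(N) ≠ ∅: on such a lookahead the parser cannot decide between expanding α and letting N vanish via β.

Nullable non-terminals: T.

T: nullable alternative(s) T → ε; FOLLOW(T) = { 'x' }
  T → b b: FIRST \ {ε} = { 'b' } — disjoint from FOLLOW(T)
  T → ε: FIRST \ {ε} = { } — this is the only nullable alternative, skip

S has no nullable alternative, so no FIRST/FOLLOW check is needed there.

No FIRST/FOLLOW conflicts found.

Answer: No FIRST/FOLLOW conflicts.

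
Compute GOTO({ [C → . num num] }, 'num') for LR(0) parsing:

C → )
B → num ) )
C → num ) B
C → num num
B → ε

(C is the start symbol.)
{ [C → num . num] }

GOTO(I, 'num') = CLOSURE({ [A → αX.β] : [A → α.Xβ] ∈ I, X = 'num' })

Items with dot before 'num', with the dot advanced:
  [C → . num num] → [C → num . num]
Closure adds nothing (no advanced item has the dot before a non-terminal).

GOTO = { [C → num . num] }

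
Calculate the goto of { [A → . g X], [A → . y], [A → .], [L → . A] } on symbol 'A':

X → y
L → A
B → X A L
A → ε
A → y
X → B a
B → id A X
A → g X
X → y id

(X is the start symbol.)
GOTO(I, 'A') = CLOSURE({ [A → αX.β] : [A → α.Xβ] ∈ I, X = 'A' })

Items with dot before 'A', with the dot advanced:
  [L → . A] → [L → A .]
Closure adds nothing (no advanced item has the dot before a non-terminal).

GOTO = { [L → A .] }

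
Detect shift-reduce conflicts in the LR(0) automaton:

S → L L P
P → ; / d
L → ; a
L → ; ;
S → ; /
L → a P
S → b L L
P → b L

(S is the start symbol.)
A shift-reduce conflict occurs when an LR(0) state has both:
  - a complete (reduce) item [A → α .] (dot at the end), and
  - a shift item [B → β . c γ] (dot before a terminal).

Augment with S' → S and build the canonical LR(0) collection (I0 = CLOSURE({[S' → . S]}), then GOTO on every symbol after a dot until no new states appear). It has 20 states:
  I0: { [L → . ; ;], [L → . ; a], [L → . a P], [S → . ; /], [S → . L L P], [S → . b L L], [S' → . S] }  — shift
  I1: { [L → ; . ;], [L → ; . a], [S → ; . /] }  — shift
  I2: { [L → . ; ;], [L → . ; a], [L → . a P], [S → L . L P] }  — shift
  I3: { [S' → S .] }  — accept
  I4: { [L → a . P], [P → . ; / d], [P → . b L] }  — shift
  I5: { [L → . ; ;], [L → . ; a], [L → . a P], [S → b . L L] }  — shift
  I6: { [L → ; . ;], [L → ; . a] }  — shift
  I7: { [L → . ; ;], [L → . ; a], [L → . a P], [S → b L . L] }  — shift
  I8: { [S → b L L .] }  — reduce
  I9: { [L → ; ; .] }  — reduce
  I10: { [L → ; a .] }  — reduce
  I11: { [P → ; . / d] }  — shift
  I12: { [L → a P .] }  — reduce
  I13: { [L → . ; ;], [L → . ; a], [L → . a P], [P → b . L] }  — shift
  I14: { [P → b L .] }  — reduce
  I15: { [P → ; / . d] }  — shift
  I16: { [P → ; / d .] }  — reduce
  I17: { [P → . ; / d], [P → . b L], [S → L L . P] }  — shift
  I18: { [S → L L P .] }  — reduce
  I19: { [S → ; / .] }  — reduce

No state contains both a complete item and a shift item.

Answer: No shift-reduce conflicts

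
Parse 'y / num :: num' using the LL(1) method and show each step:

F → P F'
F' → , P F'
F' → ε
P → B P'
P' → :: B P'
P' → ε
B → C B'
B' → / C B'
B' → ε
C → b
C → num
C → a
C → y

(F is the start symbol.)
LL(1) parsing maintains a stack (initially the start symbol over $) and the input. At each step: if the stack top is a terminal, match it against the current input token; if it is a non-terminal N, replace it with the RHS of M[N, lookahead] (the unique production whose predict set contains the lookahead).

Stack is shown with the top on the left.

Stack           Input             Action
----------------------------------------
F $             y / num :: num $  output F → P F'
P F' $          y / num :: num $  output P → B P'
B P' F' $       y / num :: num $  output B → C B'
C B' P' F' $    y / num :: num $  output C → y
y B' P' F' $    y / num :: num $  match 'y'
B' P' F' $      / num :: num $    output B' → / C B'
/ C B' P' F' $  / num :: num $    match '/'
C B' P' F' $    num :: num $      output C → num
num B' P' F' $  num :: num $      match 'num'
B' P' F' $      :: num $          output B' → ε
P' F' $         :: num $          output P' → :: B P'
:: B P' F' $    :: num $          match '::'
B P' F' $       num $             output B → C B'
C B' P' F' $    num $             output C → num
num B' P' F' $  num $             match 'num'
B' P' F' $      $                 output B' → ε
P' F' $         $                 output P' → ε
F' $            $                 output F' → ε
$               $                 accept

The string is accepted.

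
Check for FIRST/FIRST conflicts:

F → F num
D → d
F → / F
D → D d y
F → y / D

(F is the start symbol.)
A FIRST/FIRST conflict occurs when two productions N → α and N → β for the same non-terminal have FIRST(α) ∩ FIRST(β) ≠ ∅ (with ε ∈ FIRST of a nullable right-hand side, so two nullable alternatives also conflict).

FIRST sets of the non-terminals at (or reachable through a nullable prefix from) the front of some alternative:
  FIRST(F) = { '/', 'y' }
  FIRST(D) = { 'd' }

Productions for F:
  F → F num: FIRST = { '/', 'y' }
  F → / F: FIRST = { '/' }
  F → y / D: FIRST = { 'y' }
Productions for D:
  D → d: FIRST = { 'd' }
  D → D d y: FIRST = { 'd' }

Conflict for F: F → F num and F → / F
  Overlap: { '/' }
Conflict for F: F → F num and F → y / D
  Overlap: { 'y' }
Conflict for D: D → d and D → D d y
  Overlap: { 'd' }

Answer: Yes. F → F num / F → '/' F on { '/' }; F → F num / F → y '/' D on { 'y' }; D → d / D → D d y on { 'd' }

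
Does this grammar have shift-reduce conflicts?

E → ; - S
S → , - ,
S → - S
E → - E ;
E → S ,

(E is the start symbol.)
Yes — I12: [S → - S .] vs [E → S . ,]

A shift-reduce conflict occurs when an LR(0) state has both:
  - a complete (reduce) item [A → α .] (dot at the end), and
  - a shift item [B → β . c γ] (dot before a terminal).

Augment with E' → E and build the canonical LR(0) collection (I0 = CLOSURE({[E' → . E]}), then GOTO on every symbol after a dot until no new states appear). It has 16 states:
  I0: { [E → . - E ;], [E → . ; - S], [E → . S ,], [E' → . E], [S → . , - ,], [S → . - S] }  — shift
  I1: { [S → , . - ,] }  — shift
  I2: { [E → - . E ;], [E → . - E ;], [E → . ; - S], [E → . S ,], [S → - . S], [S → . , - ,], [S → . - S] }  — shift
  I3: { [E → ; . - S] }  — shift
  I4: { [E' → E .] }  — accept
  I5: { [E → S . ,] }  — shift
  I6: { [E → S , .] }  — reduce
  I7: { [E → ; - . S], [S → . , - ,], [S → . - S] }  — shift
  I8: { [S → - . S], [S → . , - ,], [S → . - S] }  — shift
  I9: { [E → ; - S .] }  — reduce
  I10: { [S → - S .] }  — reduce
  I11: { [E → - E . ;] }  — shift
  I12: { [E → S . ,], [S → - S .] }  — shift, reduce
  I13: { [E → - E ; .] }  — reduce
  I14: { [S → , - . ,] }  — shift
  I15: { [S → , - , .] }  — reduce

I12 contains reduce item [S → - S .] and shift item [E → S . ,] — shift-reduce conflict.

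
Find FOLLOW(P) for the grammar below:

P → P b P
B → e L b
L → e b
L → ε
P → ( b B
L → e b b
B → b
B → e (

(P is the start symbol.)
P is the start symbol, so $ ∈ FOLLOW(P).
In P → P b P: P is followed by b P, add FIRST(b P) \ {ε} = { 'b' }
In P → P b P: P is at the end; this adds FOLLOW(P) to itself — nothing new

Taking the union: FOLLOW(P) = { $, 'b' }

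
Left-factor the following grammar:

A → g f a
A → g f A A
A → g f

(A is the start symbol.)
A → g f A'
A' → a
A' → A A
A' → ε

Left-factoring transforms A → αβ₁ | αβ₂ into A → αA' and A' → β₁ | β₂
(α is the longest common prefix among the alternatives). Repeat until
no nonterminal has two alternatives with a common prefix.

Round 1: A has alternatives sharing prefix 'g f'. Introduce A': A → g f A'
  Add: A' → a
  Add: A' → A A
  Add: A' → ε

No remaining common prefixes — done.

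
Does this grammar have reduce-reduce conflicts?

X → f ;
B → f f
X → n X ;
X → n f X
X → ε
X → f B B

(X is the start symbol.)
No reduce-reduce conflicts

A reduce-reduce conflict occurs when an LR(0) state has two complete items [A → α .] and [B → β .] — both call for a reduction, and with no lookahead the parser cannot choose between them.

Augment with X' → X and build the canonical LR(0) collection (I0 = CLOSURE({[X' → . X]}), then GOTO on every symbol after a dot until no new states appear). It has 15 states:
  I0: { [X → . f ;], [X → . f B B], [X → . n X ;], [X → . n f X], [X → .], [X' → . X] }  — shift, reduce
  I1: { [X' → X .] }  — accept
  I2: { [B → . f f], [X → f . ;], [X → f . B B] }  — shift
  I3: { [X → . f ;], [X → . f B B], [X → . n X ;], [X → . n f X], [X → .], [X → n . X ;], [X → n . f X] }  — shift, reduce
  I4: { [X → n X . ;] }  — shift
  I5: { [B → . f f], [X → . f ;], [X → . f B B], [X → . n X ;], [X → . n f X], [X → .], [X → f . ;], [X → f . B B], [X → n f . X] }  — shift, reduce
  I6: { [X → f ; .] }  — reduce
  I7: { [B → . f f], [X → f B . B] }  — shift
  I8: { [X → n f X .] }  — reduce
  I9: { [B → . f f], [B → f . f], [X → f . ;], [X → f . B B] }  — shift
  I10: { [B → f . f], [B → f f .] }  — shift, reduce
  I11: { [B → f f .] }  — reduce
  I12: { [X → f B B .] }  — reduce
  I13: { [B → f . f] }  — shift
  I14: { [X → n X ; .] }  — reduce

No state contains more than one complete item.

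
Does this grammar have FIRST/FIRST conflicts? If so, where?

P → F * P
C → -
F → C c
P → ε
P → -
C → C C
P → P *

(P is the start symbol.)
A FIRST/FIRST conflict occurs when two productions N → α and N → β for the same non-terminal have FIRST(α) ∩ FIRST(β) ≠ ∅ (with ε ∈ FIRST of a nullable right-hand side, so two nullable alternatives also conflict).

FIRST sets of the non-terminals at (or reachable through a nullable prefix from) the front of some alternative:
  FIRST(F) = { '-' }
  FIRST(P) = { '*', '-', ε }
  FIRST(C) = { '-' }

Productions for P:
  P → F * P: FIRST = { '-' }
  P → ε: FIRST = { ε }
  P → -: FIRST = { '-' }
  P → P *: FIRST = { '*', '-' }
Productions for C:
  C → -: FIRST = { '-' }
  C → C C: FIRST = { '-' }
F has only one production, so no FIRST/FIRST conflict is possible there.

Conflict for P: P → F * P and P → -
  Overlap: { '-' }
Conflict for P: P → F * P and P → P *
  Overlap: { '-' }
Conflict for P: P → - and P → P *
  Overlap: { '-' }
Conflict for C: C → - and C → C C
  Overlap: { '-' }

Answer: Yes. P → F '*' P / P → '-' on { '-' }; P → F '*' P / P → P '*' on { '-' }; P → '-' / P → P '*' on { '-' }; C → '-' / C → C C on { '-' }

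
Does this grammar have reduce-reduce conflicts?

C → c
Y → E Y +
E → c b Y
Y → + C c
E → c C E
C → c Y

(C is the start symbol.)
No reduce-reduce conflicts

A reduce-reduce conflict occurs when an LR(0) state has two complete items [A → α .] and [B → β .] — both call for a reduction, and with no lookahead the parser cannot choose between them.

Augment with C' → C and build the canonical LR(0) collection (I0 = CLOSURE({[C' → . C]}), then GOTO on every symbol after a dot until no new states appear). It has 15 states:
  I0: { [C → . c Y], [C → . c], [C' → . C] }  — shift
  I1: { [C' → C .] }  — accept
  I2: { [C → c . Y], [C → c .], [E → . c C E], [E → . c b Y], [Y → . + C c], [Y → . E Y +] }  — shift, reduce
  I3: { [C → . c Y], [C → . c], [Y → + . C c] }  — shift
  I4: { [E → . c C E], [E → . c b Y], [Y → . + C c], [Y → . E Y +], [Y → E . Y +] }  — shift
  I5: { [C → c Y .] }  — reduce
  I6: { [C → . c Y], [C → . c], [E → c . C E], [E → c . b Y] }  — shift
  I7: { [E → . c C E], [E → . c b Y], [E → c C . E] }  — shift
  I8: { [E → . c C E], [E → . c b Y], [E → c b . Y], [Y → . + C c], [Y → . E Y +] }  — shift
  I9: { [E → c b Y .] }  — reduce
  I10: { [E → c C E .] }  — reduce
  I11: { [Y → E Y . +] }  — shift
  I12: { [Y → E Y + .] }  — reduce
  I13: { [Y → + C . c] }  — shift
  I14: { [Y → + C c .] }  — reduce

No state contains more than one complete item.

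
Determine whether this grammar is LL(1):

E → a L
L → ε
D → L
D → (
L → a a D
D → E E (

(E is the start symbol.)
No. Predict set conflict for L: { 'a' }

Relevant sets:
  FIRST(L) = { 'a', ε }
  FIRST(E) = { 'a' }
  FOLLOW(L) = { $, '(', 'a' }
  FOLLOW(D) = { $, '(', 'a' }

For L:
  PREDICT(L → ε) = { $, '(', 'a' }
  PREDICT(L → a a D) = { 'a' }
For D:
  PREDICT(D → L) = { $, '(', 'a' }
  PREDICT(D → '(') = { '(' }
  PREDICT(D → E E '(') = { 'a' }
E has a single production, so nothing to check there.

Conflict found: Predict set conflict for L: { 'a' }
The grammar is NOT LL(1).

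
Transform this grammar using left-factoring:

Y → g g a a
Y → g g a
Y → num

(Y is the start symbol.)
Y → g g a Y'
Y' → a
Y' → ε
Y → num

Left-factoring transforms A → αβ₁ | αβ₂ into A → αA' and A' → β₁ | β₂
(α is the longest common prefix among the alternatives). Repeat until
no nonterminal has two alternatives with a common prefix.

Round 1: Y has alternatives sharing prefix 'g g a'. Introduce Y': Y → g g a Y'
  Add: Y' → a
  Add: Y' → ε

No remaining common prefixes — done.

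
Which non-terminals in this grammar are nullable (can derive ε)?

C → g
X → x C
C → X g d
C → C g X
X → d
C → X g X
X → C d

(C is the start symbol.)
None

A non-terminal is nullable if it can derive ε (the empty string): either it has an ε-production, or it has a production whose right-hand side consists entirely of nullable non-terminals.

There are no ε-productions, so no non-terminal can derive ε.
No non-terminals are nullable.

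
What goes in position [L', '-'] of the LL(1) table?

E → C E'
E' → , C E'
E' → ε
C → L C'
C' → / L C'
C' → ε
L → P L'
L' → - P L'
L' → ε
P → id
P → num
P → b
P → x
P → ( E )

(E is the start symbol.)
To find M[L', '-'], we find productions for L' where '-' is in the predict set (PREDICT(N → α) = (FIRST(α) \ {ε}) ∪ (FOLLOW(N) if α ⇒* ε)).

Relevant sets:
  FOLLOW(L') = { $, ')', ',', '/' }

L' → - P L': PREDICT = { '-' }
  '-' is in predict set, so this production goes in M[L', '-']
L' → ε: PREDICT = { $, ')', ',', '/' }

M[L', '-'] = L' → - P L'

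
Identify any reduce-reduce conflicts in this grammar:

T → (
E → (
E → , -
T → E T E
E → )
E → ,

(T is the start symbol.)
Yes — I1: [E → ( .] vs [T → ( .]

A reduce-reduce conflict occurs when an LR(0) state has two complete items [A → α .] and [B → β .] — both call for a reduction, and with no lookahead the parser cannot choose between them.

Augment with T' → T and build the canonical LR(0) collection (I0 = CLOSURE({[T' → . T]}), then GOTO on every symbol after a dot until no new states appear). It has 10 states:
  I0: { [E → . (], [E → . )], [E → . , -], [E → . ,], [T → . (], [T → . E T E], [T' → . T] }  — shift
  I1: { [E → ( .], [T → ( .] }  — 2 reduces
  I2: { [E → ) .] }  — reduce
  I3: { [E → , . -], [E → , .] }  — shift, reduce
  I4: { [E → . (], [E → . )], [E → . , -], [E → . ,], [T → . (], [T → . E T E], [T → E . T E] }  — shift
  I5: { [T' → T .] }  — accept
  I6: { [E → . (], [E → . )], [E → . , -], [E → . ,], [T → E T . E] }  — shift
  I7: { [E → ( .] }  — reduce
  I8: { [T → E T E .] }  — reduce
  I9: { [E → , - .] }  — reduce

I1 contains complete items [E → ( .], [T → ( .] — reduce-reduce conflict.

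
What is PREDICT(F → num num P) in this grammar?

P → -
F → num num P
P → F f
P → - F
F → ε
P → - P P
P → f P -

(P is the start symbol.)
{ 'num' }

PREDICT(F → num num P) = (FIRST(RHS) \ {ε}) ∪ (FOLLOW(F) if ε ∈ FIRST(RHS), i.e. RHS ⇒* ε)
FIRST(num num P) = { 'num' }
ε ∉ FIRST(num num P), so FOLLOW(F) is not added.
PREDICT(F → num num P) = { 'num' }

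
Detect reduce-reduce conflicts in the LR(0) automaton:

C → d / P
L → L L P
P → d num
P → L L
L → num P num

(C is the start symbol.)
Augment with C' → C and build the canonical LR(0) collection (I0 = CLOSURE({[C' → . C]}), then GOTO on every symbol after a dot until no new states appear). It has 15 states:
  I0: { [C → . d / P], [C' → . C] }  — shift
  I1: { [C' → C .] }  — accept
  I2: { [C → d . / P] }  — shift
  I3: { [C → d / . P], [L → . L L P], [L → . num P num], [P → . L L], [P → . d num] }  — shift
  I4: { [L → . L L P], [L → . num P num], [L → L . L P], [P → L . L] }  — shift
  I5: { [C → d / P .] }  — reduce
  I6: { [P → d . num] }  — shift
  I7: { [L → . L L P], [L → . num P num], [L → num . P num], [P → . L L], [P → . d num] }  — shift
  I8: { [L → num P . num] }  — shift
  I9: { [L → num P num .] }  — reduce
  I10: { [P → d num .] }  — reduce
  I11: { [L → . L L P], [L → . num P num], [L → L . L P], [L → L L . P], [P → . L L], [P → . d num], [P → L L .] }  — shift, reduce
  I12: { [L → . L L P], [L → . num P num], [L → L . L P], [L → L L . P], [P → . L L], [P → . d num], [P → L . L] }  — shift
  I13: { [L → L L P .] }  — reduce
  I14: { [L → . L L P], [L → . num P num], [L → L . L P], [L → L L . P], [P → . L L], [P → . d num], [P → L . L], [P → L L .] }  — shift, reduce

No state contains more than one complete item.

Answer: No reduce-reduce conflicts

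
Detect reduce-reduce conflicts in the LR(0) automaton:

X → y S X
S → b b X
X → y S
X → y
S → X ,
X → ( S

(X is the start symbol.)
No reduce-reduce conflicts

A reduce-reduce conflict occurs when an LR(0) state has two complete items [A → α .] and [B → β .] — both call for a reduction, and with no lookahead the parser cannot choose between them.

Augment with X' → X and build the canonical LR(0) collection (I0 = CLOSURE({[X' → . X]}), then GOTO on every symbol after a dot until no new states appear). It has 12 states:
  I0: { [X → . ( S], [X → . y S X], [X → . y S], [X → . y], [X' → . X] }  — shift
  I1: { [S → . X ,], [S → . b b X], [X → ( . S], [X → . ( S], [X → . y S X], [X → . y S], [X → . y] }  — shift
  I2: { [X' → X .] }  — accept
  I3: { [S → . X ,], [S → . b b X], [X → . ( S], [X → . y S X], [X → . y S], [X → . y], [X → y . S X], [X → y . S], [X → y .] }  — shift, reduce
  I4: { [X → . ( S], [X → . y S X], [X → . y S], [X → . y], [X → y S . X], [X → y S .] }  — shift, reduce
  I5: { [S → X . ,] }  — shift
  I6: { [S → b . b X] }  — shift
  I7: { [S → b b . X], [X → . ( S], [X → . y S X], [X → . y S], [X → . y] }  — shift
  I8: { [S → b b X .] }  — reduce
  I9: { [S → X , .] }  — reduce
  I10: { [X → y S X .] }  — reduce
  I11: { [X → ( S .] }  — reduce

No state contains more than one complete item.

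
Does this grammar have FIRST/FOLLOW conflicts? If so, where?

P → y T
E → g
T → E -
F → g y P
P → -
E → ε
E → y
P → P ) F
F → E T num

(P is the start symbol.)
Yes. E → g with FOLLOW(E) on { 'g' }; E → y with FOLLOW(E) on { 'y' }

A FIRST/FOLLOW conflict occurs when a non-terminal N has a nullable alternative N → β (β ⇒* ε) and another alternative N → α with FIRST(α) ∩ FOLLOW(N) ≠ ∅: on such a lookahead the parser cannot decide between expanding α and letting N vanish via β.

Nullable non-terminals: E.

E: nullable alternative(s) E → ε; FOLLOW(E) = { '-', 'g', 'y' }
  E → g: FIRST \ {ε} = { 'g' } — overlaps FOLLOW(E) on { 'g' }: CONFLICT
  E → ε: FIRST \ {ε} = { } — this is the only nullable alternative, skip
  E → y: FIRST \ {ε} = { 'y' } — overlaps FOLLOW(E) on { 'y' }: CONFLICT

F, P, T have no nullable alternative, so no FIRST/FOLLOW check is needed there.

So the grammar has 2 FIRST/FOLLOW conflicts (marked CONFLICT above).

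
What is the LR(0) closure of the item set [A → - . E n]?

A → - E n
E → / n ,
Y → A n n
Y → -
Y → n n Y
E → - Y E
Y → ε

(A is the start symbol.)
{ [A → - . E n], [E → . - Y E], [E → . / n ,] }

To compute CLOSURE, for each item [A → α.Bβ] where B is a non-terminal, add [B → .γ] for all productions B → γ; repeat for the newly added items until nothing changes.

Start with: [A → - . E n]
  [A → - . E n] has the dot before E: add [E → . / n ,], [E → . - Y E]
No further items can be added.

CLOSURE = { [A → - . E n], [E → . - Y E], [E → . / n ,] }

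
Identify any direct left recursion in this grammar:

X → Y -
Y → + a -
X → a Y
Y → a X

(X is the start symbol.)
No direct left recursion

Direct left recursion occurs when N → N α for some non-terminal N (the right-hand side begins with the left-hand side itself).

X → Y -: starts with Y
Y → + a -: starts with '+'
X → a Y: starts with a
Y → a X: starts with a

No direct left recursion found.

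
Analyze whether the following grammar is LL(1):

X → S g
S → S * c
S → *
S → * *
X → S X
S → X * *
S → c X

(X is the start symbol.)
A grammar is LL(1) if for each non-terminal N with multiple productions, the predict sets of those productions are pairwise disjoint, where PREDICT(N → α) = (FIRST(α) \ {ε}) ∪ (FOLLOW(N) if α ⇒* ε).

Relevant sets:
  FIRST(S) = { '*', 'c' }
  FIRST(X) = { '*', 'c' }

For X:
  PREDICT(X → S g) = { '*', 'c' }
  PREDICT(X → S X) = { '*', 'c' }
For S:
  PREDICT(S → S '*' c) = { '*', 'c' }
  PREDICT(S → '*') = { '*' }
  PREDICT(S → '*' '*') = { '*' }
  PREDICT(S → X '*' '*') = { '*', 'c' }
  PREDICT(S → c X) = { 'c' }

Conflict found: Predict set conflict for X: { '*', 'c' }
The grammar is NOT LL(1).

Answer: No. Predict set conflict for X: { '*', 'c' }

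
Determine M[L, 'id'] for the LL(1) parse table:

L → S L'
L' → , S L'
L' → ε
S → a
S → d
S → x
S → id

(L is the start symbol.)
To find M[L, 'id'], we find productions for L where 'id' is in the predict set (PREDICT(N → α) = (FIRST(α) \ {ε}) ∪ (FOLLOW(N) if α ⇒* ε)).

Relevant sets:
  FIRST(S) = { 'a', 'd', 'id', 'x' }

L → S L': PREDICT = { 'a', 'd', 'id', 'x' }
  'id' is in predict set, so this production goes in M[L, 'id']

M[L, 'id'] = L → S L'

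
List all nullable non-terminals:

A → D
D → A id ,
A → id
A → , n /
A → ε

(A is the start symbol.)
{ 'A' }

A non-terminal is nullable if it can derive ε (the empty string): either it has an ε-production, or it has a production whose right-hand side consists entirely of nullable non-terminals.

ε-productions: A → ε
So A is immediately nullable.
No further non-terminal can be added: every production for the remaining non-terminals contains a terminal or a non-nullable non-terminal.
Nullable = { 'A' }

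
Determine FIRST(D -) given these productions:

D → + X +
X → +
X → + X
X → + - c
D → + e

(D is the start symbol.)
{ '+' }

FIRST sets of the non-terminals involved (from the grammar, by fixed-point iteration):
  FIRST(D) = { '+' }

To compute FIRST(D -), process the symbols left to right:
Symbol D is a non-terminal. Add FIRST(D) \ {ε} = { '+' }
D is not nullable (ε ∉ FIRST(D)), so stop here.
FIRST(D -) = { '+' }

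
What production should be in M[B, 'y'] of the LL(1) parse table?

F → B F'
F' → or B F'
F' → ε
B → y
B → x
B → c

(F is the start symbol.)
B → y

To find M[B, 'y'], we find productions for B where 'y' is in the predict set (PREDICT(N → α) = (FIRST(α) \ {ε}) ∪ (FOLLOW(N) if α ⇒* ε)).

B → y: PREDICT = { 'y' }
  'y' is in predict set, so this production goes in M[B, 'y']
B → x: PREDICT = { 'x' }
B → c: PREDICT = { 'c' }

M[B, 'y'] = B → y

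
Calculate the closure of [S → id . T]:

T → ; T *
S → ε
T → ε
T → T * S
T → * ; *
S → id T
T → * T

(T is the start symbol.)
Start with: [S → id . T]
  [S → id . T] has the dot before T: add [T → . ; T *], [T → .], [T → . T * S], [T → . * ; *], [T → . * T]
No further items can be added.

CLOSURE = { [S → id . T], [T → . * ; *], [T → . * T], [T → . ; T *], [T → . T * S], [T → .] }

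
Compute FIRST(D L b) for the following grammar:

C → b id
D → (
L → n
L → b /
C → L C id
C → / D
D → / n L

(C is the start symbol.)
FIRST sets of the non-terminals involved (from the grammar, by fixed-point iteration):
  FIRST(D) = { '(', '/' }

To compute FIRST(D L b), process the symbols left to right:
Symbol D is a non-terminal. Add FIRST(D) \ {ε} = { '(', '/' }
D is not nullable (ε ∉ FIRST(D)), so stop here.
FIRST(D L b) = { '(', '/' }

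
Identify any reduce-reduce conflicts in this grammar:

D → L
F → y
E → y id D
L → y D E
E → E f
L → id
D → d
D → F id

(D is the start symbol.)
Augment with D' → D and build the canonical LR(0) collection (I0 = CLOSURE({[D' → . D]}), then GOTO on every symbol after a dot until no new states appear). It has 14 states:
  I0: { [D → . F id], [D → . L], [D → . d], [D' → . D], [F → . y], [L → . id], [L → . y D E] }  — shift
  I1: { [D' → D .] }  — accept
  I2: { [D → F . id] }  — shift
  I3: { [D → L .] }  — reduce
  I4: { [D → d .] }  — reduce
  I5: { [L → id .] }  — reduce
  I6: { [D → . F id], [D → . L], [D → . d], [F → . y], [F → y .], [L → . id], [L → . y D E], [L → y . D E] }  — shift, reduce
  I7: { [E → . E f], [E → . y id D], [L → y D . E] }  — shift
  I8: { [E → E . f], [L → y D E .] }  — shift, reduce
  I9: { [E → y . id D] }  — shift
  I10: { [D → . F id], [D → . L], [D → . d], [E → y id . D], [F → . y], [L → . id], [L → . y D E] }  — shift
  I11: { [E → y id D .] }  — reduce
  I12: { [E → E f .] }  — reduce
  I13: { [D → F id .] }  — reduce

No state contains more than one complete item.

Answer: No reduce-reduce conflicts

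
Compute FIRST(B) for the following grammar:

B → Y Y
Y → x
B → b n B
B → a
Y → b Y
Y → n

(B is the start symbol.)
To compute FIRST(B), examine every production with B on the left-hand side, reading each right-hand side left to right until a non-nullable symbol is reached.

FIRST sets of the other non-terminals involved (by the same procedure, iterated to a fixed point):
  FIRST(Y) = { 'b', 'n', 'x' }

From B → Y Y:
  - Y is a non-terminal: add FIRST(Y) \ {ε} = { 'b', 'n', 'x' }
    Y is not nullable, so stop
From B → b n B:
  - b is a terminal: add 'b' and stop
From B → a:
  - a is a terminal: add 'a' and stop

Collecting: FIRST(B) = { 'a', 'b', 'n', 'x' }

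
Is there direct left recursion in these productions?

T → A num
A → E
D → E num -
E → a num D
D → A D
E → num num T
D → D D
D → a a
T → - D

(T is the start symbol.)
Direct left recursion occurs when N → N α for some non-terminal N (the right-hand side begins with the left-hand side itself).

T → A num: starts with A
A → E: starts with E
D → E num -: starts with E
E → a num D: starts with a
D → A D: starts with A
E → num num T: starts with num
D → D D: LEFT RECURSIVE (starts with D)
D → a a: starts with a
T → - D: starts with '-'

The grammar has direct left recursion on: D.

Answer: Yes, D is left-recursive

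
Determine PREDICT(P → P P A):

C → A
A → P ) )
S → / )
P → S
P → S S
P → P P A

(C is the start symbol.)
PREDICT(P → P P A) = (FIRST(RHS) \ {ε}) ∪ (FOLLOW(P) if ε ∈ FIRST(RHS), i.e. RHS ⇒* ε)
FIRST(P) = { '/' }
FIRST(P P A) = { '/' }
ε ∉ FIRST(P P A), so FOLLOW(P) is not added.
PREDICT(P → P P A) = { '/' }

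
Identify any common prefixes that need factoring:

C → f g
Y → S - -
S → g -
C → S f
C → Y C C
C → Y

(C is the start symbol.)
Yes, C has productions with common prefix 'Y'

Left-factoring is needed when two productions for the same non-terminal
share a common prefix on the right-hand side.

Productions for C:
  C → f g
  C → S f
  C → Y C C
  C → Y

Found common prefix 'Y' in productions for C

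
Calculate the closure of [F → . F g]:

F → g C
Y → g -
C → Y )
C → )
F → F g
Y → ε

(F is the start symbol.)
{ [F → . F g], [F → . g C] }

Start with: [F → . F g]
  [F → . F g] has the dot before F: add [F → . g C]
No further items can be added.

CLOSURE = { [F → . F g], [F → . g C] }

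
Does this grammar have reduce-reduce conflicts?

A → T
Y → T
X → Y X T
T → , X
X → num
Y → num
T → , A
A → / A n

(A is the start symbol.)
Yes — I8: [A → T .] vs [Y → T .]; I11: [X → num .] vs [Y → num .]

A reduce-reduce conflict occurs when an LR(0) state has two complete items [A → α .] and [B → β .] — both call for a reduction, and with no lookahead the parser cannot choose between them.

Augment with A' → A and build the canonical LR(0) collection (I0 = CLOSURE({[A' → . A]}), then GOTO on every symbol after a dot until no new states appear). It has 15 states:
  I0: { [A → . / A n], [A → . T], [A' → . A], [T → . , A], [T → . , X] }  — shift
  I1: { [A → . / A n], [A → . T], [T → , . A], [T → , . X], [T → . , A], [T → . , X], [X → . Y X T], [X → . num], [Y → . T], [Y → . num] }  — shift
  I2: { [A → . / A n], [A → . T], [A → / . A n], [T → . , A], [T → . , X] }  — shift
  I3: { [A' → A .] }  — accept
  I4: { [A → T .] }  — reduce
  I5: { [A → / A . n] }  — shift
  I6: { [A → / A n .] }  — reduce
  I7: { [T → , A .] }  — reduce
  I8: { [A → T .], [Y → T .] }  — 2 reduces
  I9: { [T → , X .] }  — reduce
  I10: { [T → . , A], [T → . , X], [X → . Y X T], [X → . num], [X → Y . X T], [Y → . T], [Y → . num] }  — shift
  I11: { [X → num .], [Y → num .] }  — 2 reduces
  I12: { [Y → T .] }  — reduce
  I13: { [T → . , A], [T → . , X], [X → Y X . T] }  — shift
  I14: { [X → Y X T .] }  — reduce

I8 contains complete items [A → T .], [Y → T .] — reduce-reduce conflict.
I11 contains complete items [X → num .], [Y → num .] — reduce-reduce conflict.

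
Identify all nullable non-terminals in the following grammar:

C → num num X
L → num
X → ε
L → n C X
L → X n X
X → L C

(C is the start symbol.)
{ 'X' }

A non-terminal is nullable if it can derive ε (the empty string): either it has an ε-production, or it has a production whose right-hand side consists entirely of nullable non-terminals.

ε-productions: X → ε
So X is immediately nullable.
No further non-terminal can be added: every production for the remaining non-terminals contains a terminal or a non-nullable non-terminal.
Nullable = { 'X' }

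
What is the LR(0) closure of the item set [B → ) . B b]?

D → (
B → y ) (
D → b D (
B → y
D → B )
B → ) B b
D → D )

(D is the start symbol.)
{ [B → ) . B b], [B → . ) B b], [B → . y ) (], [B → . y] }

Start with: [B → ) . B b]
  [B → ) . B b] has the dot before B: add [B → . y ) (], [B → . y], [B → . ) B b]
No further items can be added.

CLOSURE = { [B → ) . B b], [B → . ) B b], [B → . y ) (], [B → . y] }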